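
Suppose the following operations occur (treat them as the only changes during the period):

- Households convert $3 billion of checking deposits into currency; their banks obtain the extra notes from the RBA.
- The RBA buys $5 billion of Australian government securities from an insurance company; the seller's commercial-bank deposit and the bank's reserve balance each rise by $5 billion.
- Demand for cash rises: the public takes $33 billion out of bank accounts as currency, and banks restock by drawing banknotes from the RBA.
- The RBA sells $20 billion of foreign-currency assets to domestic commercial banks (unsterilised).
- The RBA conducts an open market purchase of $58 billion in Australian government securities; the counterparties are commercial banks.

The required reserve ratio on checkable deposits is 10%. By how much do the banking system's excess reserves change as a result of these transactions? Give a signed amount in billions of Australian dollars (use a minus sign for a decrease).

Currency withdrawal $3 billion: reserves −$3B, deposits −$3B.
Asset purchase (from non-banks) $5 billion: reserves +$5B, deposits +$5B.
Currency withdrawal $33 billion: reserves −$33B, deposits −$33B.
FX sale $20 billion: reserves −$20B, deposits 0.
OMO purchase (from banks) $58 billion: reserves +$58B, deposits 0.
Totals: Δreserves = +$7B, Δdeposits = −$31B.
Δrequired reserves = 10% × −$31B = −$3.1B.
Δexcess reserves = Δreserves − Δrequired = +$7B − (−$3.1B) = +$10.1 billion.

+$10.1 billion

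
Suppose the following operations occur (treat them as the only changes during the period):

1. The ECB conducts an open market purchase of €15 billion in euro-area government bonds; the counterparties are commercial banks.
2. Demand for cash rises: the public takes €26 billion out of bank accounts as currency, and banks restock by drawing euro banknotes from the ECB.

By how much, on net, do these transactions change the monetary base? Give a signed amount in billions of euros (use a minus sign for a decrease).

+€15 billion

OMO purchase (from banks) €15 billion: ECB balance sheet expands → +€15B.
Currency withdrawal €26 billion: just a shift between currency and reserves — both are base money → 0.
Net: 15 + 0 = +€15 billion.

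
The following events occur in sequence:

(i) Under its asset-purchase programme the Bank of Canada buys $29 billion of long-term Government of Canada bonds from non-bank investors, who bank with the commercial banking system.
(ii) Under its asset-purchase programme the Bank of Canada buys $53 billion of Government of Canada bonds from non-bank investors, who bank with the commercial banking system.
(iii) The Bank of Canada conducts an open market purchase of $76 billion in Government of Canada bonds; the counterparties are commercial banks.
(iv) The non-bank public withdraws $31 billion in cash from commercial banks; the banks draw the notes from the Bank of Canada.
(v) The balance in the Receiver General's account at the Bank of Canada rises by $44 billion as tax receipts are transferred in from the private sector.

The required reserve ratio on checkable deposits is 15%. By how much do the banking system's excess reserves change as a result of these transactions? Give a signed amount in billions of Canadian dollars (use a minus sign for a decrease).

+$81.95 billion

Asset purchase (from non-banks) $29 billion: reserves +$29B, deposits +$29B.
Asset purchase (from non-banks) $53 billion: reserves +$53B, deposits +$53B.
OMO purchase (from banks) $76 billion: reserves +$76B, deposits 0.
Currency withdrawal $31 billion: reserves −$31B, deposits −$31B.
Government account inflow $44 billion: reserves −$44B, deposits −$44B.
Totals: Δreserves = +$83B, Δdeposits = +$7B.
Δrequired reserves = 15% × +$7B = +$1.05B.
Δexcess reserves = Δreserves − Δrequired = +$83B − (+$1.05B) = +$81.95 billion.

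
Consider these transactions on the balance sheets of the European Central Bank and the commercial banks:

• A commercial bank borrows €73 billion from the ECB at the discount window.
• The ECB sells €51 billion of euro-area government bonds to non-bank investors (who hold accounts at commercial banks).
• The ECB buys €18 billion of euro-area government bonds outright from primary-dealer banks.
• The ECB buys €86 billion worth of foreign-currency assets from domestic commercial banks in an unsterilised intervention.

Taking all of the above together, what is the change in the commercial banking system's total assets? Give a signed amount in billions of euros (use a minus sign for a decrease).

+€22 billion

ECB balance sheet:
  Assets:      Securities −€33B, Loans to banks +€73B, Foreign assets +€86B
  Liabilities: Bank reserves +€126B
Commercial banking system:
  Assets:      Reserves at CB +€126B, Securities −€18B, Foreign assets −€86B
  Liabilities: Checkable deposits −€51B, Borrowings from CB +€73B
Change in total bank assets = +€22 billion.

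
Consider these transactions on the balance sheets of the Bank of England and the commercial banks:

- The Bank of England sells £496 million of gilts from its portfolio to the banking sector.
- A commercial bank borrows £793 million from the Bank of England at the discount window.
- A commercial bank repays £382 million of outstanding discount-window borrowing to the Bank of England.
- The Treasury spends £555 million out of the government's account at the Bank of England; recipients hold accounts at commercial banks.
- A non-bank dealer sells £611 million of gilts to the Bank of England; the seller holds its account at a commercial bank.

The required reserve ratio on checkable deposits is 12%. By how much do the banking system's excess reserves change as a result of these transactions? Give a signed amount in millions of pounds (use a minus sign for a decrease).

+£941.08 million

OMO sale (to banks) £496 million: reserves −£496M, deposits 0.
Discount-window loan £793 million: reserves +£793M, deposits 0.
Discount-window repayment £382 million: reserves −£382M, deposits 0.
Government spending £555 million: reserves +£555M, deposits +£555M.
Asset purchase (from non-banks) £611 million: reserves +£611M, deposits +£611M.
Totals: Δreserves = +£1081M, Δdeposits = +£1166M.
Δrequired reserves = 12% × +£1166M = +£139.92M.
Δexcess reserves = Δreserves − Δrequired = +£1081M − (+£139.92M) = +£941.08 million.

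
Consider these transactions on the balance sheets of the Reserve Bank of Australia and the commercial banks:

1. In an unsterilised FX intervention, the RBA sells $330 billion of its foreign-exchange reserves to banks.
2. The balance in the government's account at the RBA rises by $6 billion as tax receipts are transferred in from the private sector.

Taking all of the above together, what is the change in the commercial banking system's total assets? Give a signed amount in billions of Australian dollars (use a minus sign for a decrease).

-$6 billion

FX sale $330 billion: just an asset swap on bank balance sheets → 0.
Government account inflow $6 billion: bank balance sheets shrink → −$6B.
Net: 0 − 6 = -$6 billion.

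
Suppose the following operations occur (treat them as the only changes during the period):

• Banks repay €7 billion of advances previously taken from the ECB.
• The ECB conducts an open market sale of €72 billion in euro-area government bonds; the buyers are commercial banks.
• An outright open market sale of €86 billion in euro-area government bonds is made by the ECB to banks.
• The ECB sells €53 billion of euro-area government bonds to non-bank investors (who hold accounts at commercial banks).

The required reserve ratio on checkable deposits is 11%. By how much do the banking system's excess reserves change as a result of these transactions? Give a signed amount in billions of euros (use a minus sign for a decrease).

Discount-window repayment €7 billion: reserves −€7B, deposits 0.
OMO sale (to banks) €72 billion: reserves −€72B, deposits 0.
OMO sale (to banks) €86 billion: reserves −€86B, deposits 0.
Asset sale (to non-banks) €53 billion: reserves −€53B, deposits −€53B.
Totals: Δreserves = −€218B, Δdeposits = −€53B.
Δrequired reserves = 11% × −€53B = −€5.83B.
Δexcess reserves = Δreserves − Δrequired = −€218B − (−€5.83B) = -€212.17 billion.

-€212.17 billion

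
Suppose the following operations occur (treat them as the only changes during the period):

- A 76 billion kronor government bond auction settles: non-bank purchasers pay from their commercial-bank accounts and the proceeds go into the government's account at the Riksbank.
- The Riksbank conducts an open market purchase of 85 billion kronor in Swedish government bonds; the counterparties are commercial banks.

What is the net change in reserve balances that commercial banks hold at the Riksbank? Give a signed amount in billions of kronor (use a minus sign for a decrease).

+9 billion

Riksbank balance sheet:
  Assets:      Securities +85B
  Liabilities: Bank reserves +9B, Government deposits +76B
Commercial banking system:
  Assets:      Reserves at CB +9B, Securities −85B
  Liabilities: Checkable deposits −76B
So the change in reserve balances that commercial banks hold at the Riksbank is +9 billion.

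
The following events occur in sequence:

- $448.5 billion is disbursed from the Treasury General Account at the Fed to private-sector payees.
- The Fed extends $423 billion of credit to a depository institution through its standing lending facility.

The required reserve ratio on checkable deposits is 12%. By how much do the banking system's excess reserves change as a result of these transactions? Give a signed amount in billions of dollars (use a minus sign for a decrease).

Government spending $448.5 billion: reserves +$448.5B, deposits +$448.5B.
Discount-window loan $423 billion: reserves +$423B, deposits 0.
Totals: Δreserves = +$871.5B, Δdeposits = +$448.5B.
Δrequired reserves = 12% × +$448.5B = +$53.82B.
Δexcess reserves = Δreserves − Δrequired = +$871.5B − (+$53.82B) = +$817.68 billion.

+$817.68 billion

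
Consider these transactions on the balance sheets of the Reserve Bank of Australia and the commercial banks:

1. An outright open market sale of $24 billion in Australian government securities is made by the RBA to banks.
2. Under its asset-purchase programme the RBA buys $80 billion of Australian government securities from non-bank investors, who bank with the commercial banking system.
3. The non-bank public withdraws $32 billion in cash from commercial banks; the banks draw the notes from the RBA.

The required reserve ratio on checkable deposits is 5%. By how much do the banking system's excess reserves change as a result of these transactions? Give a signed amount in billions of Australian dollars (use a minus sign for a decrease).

+$21.6 billion

OMO sale (to banks) $24 billion: reserves −$24B, deposits 0.
Asset purchase (from non-banks) $80 billion: reserves +$80B, deposits +$80B.
Currency withdrawal $32 billion: reserves −$32B, deposits −$32B.
Totals: Δreserves = +$24B, Δdeposits = +$48B.
Δrequired reserves = 5% × +$48B = +$2.4B.
Δexcess reserves = Δreserves − Δrequired = +$24B − (+$2.4B) = +$21.6 billion.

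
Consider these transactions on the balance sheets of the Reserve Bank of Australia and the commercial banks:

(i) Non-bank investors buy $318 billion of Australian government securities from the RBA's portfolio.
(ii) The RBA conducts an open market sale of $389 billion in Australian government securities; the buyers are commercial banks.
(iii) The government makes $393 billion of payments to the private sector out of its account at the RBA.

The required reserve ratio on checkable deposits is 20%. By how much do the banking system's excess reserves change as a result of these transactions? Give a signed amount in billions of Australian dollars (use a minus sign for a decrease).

Asset sale (to non-banks) $318 billion: reserves −$318B, deposits −$318B.
OMO sale (to banks) $389 billion: reserves −$389B, deposits 0.
Government spending $393 billion: reserves +$393B, deposits +$393B.
Totals: Δreserves = −$314B, Δdeposits = +$75B.
Δrequired reserves = 20% × +$75B = +$15B.
Δexcess reserves = Δreserves − Δrequired = −$314B − (+$15B) = -$329 billion.

-$329 billion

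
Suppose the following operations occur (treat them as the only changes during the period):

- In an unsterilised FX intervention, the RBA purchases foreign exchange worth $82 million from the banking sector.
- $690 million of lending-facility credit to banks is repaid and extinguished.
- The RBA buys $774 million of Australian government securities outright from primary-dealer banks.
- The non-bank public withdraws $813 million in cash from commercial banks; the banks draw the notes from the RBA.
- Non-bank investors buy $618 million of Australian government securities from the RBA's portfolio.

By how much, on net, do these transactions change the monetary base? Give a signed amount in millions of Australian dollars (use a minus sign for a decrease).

-$452 million

RBA balance sheet:
  Assets:      Securities +$156M, Loans to banks −$690M, Foreign assets +$82M
  Liabilities: Bank reserves −$1265M, Currency in circulation +$813M
Commercial banking system:
  Assets:      Reserves at CB −$1265M, Securities −$774M, Foreign assets −$82M
  Liabilities: Checkable deposits −$1431M, Borrowings from CB −$690M
Monetary base = currency + reserves: +$813M + (−$1265M) = -$452 million.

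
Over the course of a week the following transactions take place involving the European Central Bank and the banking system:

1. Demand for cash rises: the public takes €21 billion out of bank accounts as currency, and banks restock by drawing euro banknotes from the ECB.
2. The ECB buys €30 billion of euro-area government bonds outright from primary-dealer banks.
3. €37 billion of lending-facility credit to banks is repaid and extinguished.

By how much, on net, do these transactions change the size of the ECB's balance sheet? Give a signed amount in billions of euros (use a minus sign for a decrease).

-€7 billion

ECB balance sheet:
  Assets:      Securities +€30B, Loans to banks −€37B
  Liabilities: Bank reserves −€28B, Currency in circulation +€21B
Commercial banking system:
  Assets:      Reserves at CB −€28B, Securities −€30B
  Liabilities: Checkable deposits −€21B, Borrowings from CB −€37B
Change in total ECB assets = -€7 billion.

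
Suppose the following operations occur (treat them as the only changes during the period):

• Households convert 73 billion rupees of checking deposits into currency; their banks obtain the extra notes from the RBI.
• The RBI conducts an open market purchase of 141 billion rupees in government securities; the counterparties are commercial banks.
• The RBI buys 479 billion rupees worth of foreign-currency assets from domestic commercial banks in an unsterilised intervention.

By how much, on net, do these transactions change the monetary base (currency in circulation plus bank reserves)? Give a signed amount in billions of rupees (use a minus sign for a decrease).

Currency withdrawal 73 billion rupees: just a shift between currency and reserves — both are base money → 0.
OMO purchase (from banks) 141 billion rupees: RBI balance sheet expands → +141B.
FX purchase 479 billion rupees: RBI balance sheet expands → +479B.
Net: 0 + 141 + 479 = +620 billion.

+620 billion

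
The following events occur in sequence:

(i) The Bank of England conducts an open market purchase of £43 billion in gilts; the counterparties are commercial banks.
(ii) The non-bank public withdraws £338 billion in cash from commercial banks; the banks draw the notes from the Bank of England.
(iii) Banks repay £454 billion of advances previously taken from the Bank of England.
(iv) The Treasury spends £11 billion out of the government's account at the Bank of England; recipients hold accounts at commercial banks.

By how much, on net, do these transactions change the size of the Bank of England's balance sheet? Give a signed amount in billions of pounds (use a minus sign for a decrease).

Bank of England balance sheet:
  Assets:      Securities +£43B, Loans to banks −£454B
  Liabilities: Bank reserves −£738B, Currency in circulation +£338B, Government deposits −£11B
Change in total Bank of England assets = -£411 billion.

-£411 billion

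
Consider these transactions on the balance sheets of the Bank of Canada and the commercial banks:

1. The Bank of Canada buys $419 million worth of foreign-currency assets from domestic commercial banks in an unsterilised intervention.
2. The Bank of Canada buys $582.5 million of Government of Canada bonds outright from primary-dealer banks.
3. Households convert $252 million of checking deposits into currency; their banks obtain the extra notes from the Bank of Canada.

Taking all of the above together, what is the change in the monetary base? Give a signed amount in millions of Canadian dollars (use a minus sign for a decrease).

FX purchase $419 million: Bank of Canada balance sheet expands → +$419M.
OMO purchase (from banks) $582.5 million: Bank of Canada balance sheet expands → +$582.5M.
Currency withdrawal $252 million: just a shift between currency and reserves — both are base money → 0.
Net: 419 + 582.5 + 0 = +$1001.5 million.

+$1001.5 million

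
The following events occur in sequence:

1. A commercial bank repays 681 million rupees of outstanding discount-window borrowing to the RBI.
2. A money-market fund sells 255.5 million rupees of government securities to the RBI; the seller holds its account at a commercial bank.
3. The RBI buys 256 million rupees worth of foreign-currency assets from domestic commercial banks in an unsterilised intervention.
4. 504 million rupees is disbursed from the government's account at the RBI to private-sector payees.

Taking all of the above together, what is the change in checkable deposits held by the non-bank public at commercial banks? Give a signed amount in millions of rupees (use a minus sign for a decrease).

+759.5 million

Discount-window repayment 681 million rupees: the counterparty is a bank, so public deposits are unchanged → 0.
Asset purchase (from non-banks) 255.5 million rupees: non-bank counterparties' bank balances rise → +255.5M.
FX purchase 256 million rupees: the counterparty is a bank, so public deposits are unchanged → 0.
Government spending 504 million rupees: non-bank counterparties' bank balances rise → +504M.
Net: 0 + 255.5 + 0 + 504 = +759.5 million.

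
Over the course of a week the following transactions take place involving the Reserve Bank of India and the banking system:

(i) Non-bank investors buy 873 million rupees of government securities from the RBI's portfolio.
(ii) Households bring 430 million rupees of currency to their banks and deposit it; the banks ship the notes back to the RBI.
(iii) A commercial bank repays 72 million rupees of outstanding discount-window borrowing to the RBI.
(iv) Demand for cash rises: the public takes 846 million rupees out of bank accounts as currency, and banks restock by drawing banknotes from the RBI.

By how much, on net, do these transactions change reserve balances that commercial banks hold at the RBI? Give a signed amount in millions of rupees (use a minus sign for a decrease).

-1361 million

RBI balance sheet:
  Assets:      Securities −873M, Loans to banks −72M
  Liabilities: Bank reserves −1361M, Currency in circulation +416M
So the change in reserve balances that commercial banks hold at the RBI is -1361 million.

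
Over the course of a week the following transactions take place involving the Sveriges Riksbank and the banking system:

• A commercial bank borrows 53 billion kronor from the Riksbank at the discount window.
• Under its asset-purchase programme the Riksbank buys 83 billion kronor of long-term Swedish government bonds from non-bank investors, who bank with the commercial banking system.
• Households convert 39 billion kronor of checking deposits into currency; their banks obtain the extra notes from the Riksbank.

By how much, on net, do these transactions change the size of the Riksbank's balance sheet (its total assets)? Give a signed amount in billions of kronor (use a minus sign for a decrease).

Discount-window loan 53 billion kronor: a Riksbank asset is acquired → +53B.
Asset purchase (from non-banks) 83 billion kronor: a Riksbank asset is acquired → +83B.
Currency withdrawal 39 billion kronor: only the composition of liabilities changes → 0.
Net: 53 + 83 + 0 = +136 billion.

+136 billion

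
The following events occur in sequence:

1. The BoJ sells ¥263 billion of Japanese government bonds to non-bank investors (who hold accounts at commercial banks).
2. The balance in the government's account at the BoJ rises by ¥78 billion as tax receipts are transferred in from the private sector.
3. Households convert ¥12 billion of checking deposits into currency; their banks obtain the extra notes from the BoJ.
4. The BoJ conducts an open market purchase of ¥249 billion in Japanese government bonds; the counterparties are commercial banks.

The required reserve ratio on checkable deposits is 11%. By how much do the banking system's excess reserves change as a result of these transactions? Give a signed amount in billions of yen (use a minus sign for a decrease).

-¥65.17 billion

Asset sale (to non-banks) ¥263 billion: reserves −¥263B, deposits −¥263B.
Government account inflow ¥78 billion: reserves −¥78B, deposits −¥78B.
Currency withdrawal ¥12 billion: reserves −¥12B, deposits −¥12B.
OMO purchase (from banks) ¥249 billion: reserves +¥249B, deposits 0.
Totals: Δreserves = −¥104B, Δdeposits = −¥353B.
Δrequired reserves = 11% × −¥353B = −¥38.83B.
Δexcess reserves = Δreserves − Δrequired = −¥104B − (−¥38.83B) = -¥65.17 billion.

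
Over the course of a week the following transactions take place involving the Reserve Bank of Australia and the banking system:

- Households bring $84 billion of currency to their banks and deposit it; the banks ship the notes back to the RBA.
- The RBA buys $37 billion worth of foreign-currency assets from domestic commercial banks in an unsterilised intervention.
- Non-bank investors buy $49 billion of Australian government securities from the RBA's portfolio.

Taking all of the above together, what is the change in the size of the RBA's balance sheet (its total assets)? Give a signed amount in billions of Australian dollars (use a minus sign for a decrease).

-$12 billion

Currency deposit $84 billion: only the composition of liabilities changes → 0.
FX purchase $37 billion: an RBA asset is acquired → +$37B.
Asset sale (to non-banks) $49 billion: an RBA asset is shed → −$49B.
Net: 0 + 37 − 49 = -$12 billion.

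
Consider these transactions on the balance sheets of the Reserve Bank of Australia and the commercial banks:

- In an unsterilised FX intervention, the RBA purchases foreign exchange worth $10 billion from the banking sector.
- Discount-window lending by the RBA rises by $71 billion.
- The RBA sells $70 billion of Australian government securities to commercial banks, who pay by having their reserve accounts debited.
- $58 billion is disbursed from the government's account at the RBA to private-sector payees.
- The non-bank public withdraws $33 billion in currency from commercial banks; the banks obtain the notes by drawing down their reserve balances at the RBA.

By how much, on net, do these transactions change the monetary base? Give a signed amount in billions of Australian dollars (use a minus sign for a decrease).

+$69 billion

RBA balance sheet:
  Assets:      Securities −$70B, Loans to banks +$71B, Foreign assets +$10B
  Liabilities: Bank reserves +$36B, Currency in circulation +$33B, Government deposits −$58B
Commercial banking system:
  Assets:      Reserves at CB +$36B, Securities +$70B, Foreign assets −$10B
  Liabilities: Checkable deposits +$25B, Borrowings from CB +$71B
Monetary base = currency + reserves: +$33B + (+$36B) = +$69 billion.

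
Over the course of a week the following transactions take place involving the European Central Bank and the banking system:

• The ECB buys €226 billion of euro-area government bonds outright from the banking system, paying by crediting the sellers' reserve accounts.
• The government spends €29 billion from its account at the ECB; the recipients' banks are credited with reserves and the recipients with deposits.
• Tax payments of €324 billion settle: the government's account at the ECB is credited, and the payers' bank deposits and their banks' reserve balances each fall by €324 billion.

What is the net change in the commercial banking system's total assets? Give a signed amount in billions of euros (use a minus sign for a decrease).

-€295 billion

OMO purchase (from banks) €226 billion: just an asset swap on bank balance sheets → 0.
Government spending €29 billion: bank balance sheets expand → +€29B.
Government account inflow €324 billion: bank balance sheets shrink → −€324B.
Net: 0 + 29 − 324 = -€295 billion.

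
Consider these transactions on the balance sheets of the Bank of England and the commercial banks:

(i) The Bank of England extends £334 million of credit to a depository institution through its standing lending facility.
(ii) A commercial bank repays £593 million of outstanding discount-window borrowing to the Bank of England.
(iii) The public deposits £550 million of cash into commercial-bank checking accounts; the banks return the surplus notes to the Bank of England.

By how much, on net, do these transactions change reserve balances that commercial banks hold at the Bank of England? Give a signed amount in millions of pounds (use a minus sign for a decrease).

+£291 million

Discount-window loan £334 million: the loan is credited to the bank's reserve account → +£334M.
Discount-window repayment £593 million: repayment is debited from reserves → −£593M.
Currency deposit £550 million: returned notes are swapped for reserve credit → +£550M.
Net: 334 − 593 + 550 = +£291 million.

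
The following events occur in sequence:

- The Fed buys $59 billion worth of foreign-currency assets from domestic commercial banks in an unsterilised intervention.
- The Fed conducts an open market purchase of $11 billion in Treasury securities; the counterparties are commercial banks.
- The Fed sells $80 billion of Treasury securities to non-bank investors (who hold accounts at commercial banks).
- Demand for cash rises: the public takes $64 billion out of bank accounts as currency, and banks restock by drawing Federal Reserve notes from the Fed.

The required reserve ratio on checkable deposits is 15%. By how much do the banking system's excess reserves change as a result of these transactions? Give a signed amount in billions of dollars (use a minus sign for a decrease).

-$52.4 billion

FX purchase $59 billion: reserves +$59B, deposits 0.
OMO purchase (from banks) $11 billion: reserves +$11B, deposits 0.
Asset sale (to non-banks) $80 billion: reserves −$80B, deposits −$80B.
Currency withdrawal $64 billion: reserves −$64B, deposits −$64B.
Totals: Δreserves = −$74B, Δdeposits = −$144B.
Δrequired reserves = 15% × −$144B = −$21.6B.
Δexcess reserves = Δreserves − Δrequired = −$74B − (−$21.6B) = -$52.4 billion.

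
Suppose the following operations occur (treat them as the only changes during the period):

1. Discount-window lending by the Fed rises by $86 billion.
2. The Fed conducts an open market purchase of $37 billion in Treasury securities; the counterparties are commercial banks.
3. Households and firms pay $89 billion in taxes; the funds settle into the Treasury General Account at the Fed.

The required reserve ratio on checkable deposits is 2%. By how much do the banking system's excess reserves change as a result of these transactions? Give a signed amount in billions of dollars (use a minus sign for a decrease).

Discount-window loan $86 billion: reserves +$86B, deposits 0.
OMO purchase (from banks) $37 billion: reserves +$37B, deposits 0.
Government account inflow $89 billion: reserves −$89B, deposits −$89B.
Totals: Δreserves = +$34B, Δdeposits = −$89B.
Δrequired reserves = 2% × −$89B = −$1.78B.
Δexcess reserves = Δreserves − Δrequired = +$34B − (−$1.78B) = +$35.78 billion.

+$35.78 billion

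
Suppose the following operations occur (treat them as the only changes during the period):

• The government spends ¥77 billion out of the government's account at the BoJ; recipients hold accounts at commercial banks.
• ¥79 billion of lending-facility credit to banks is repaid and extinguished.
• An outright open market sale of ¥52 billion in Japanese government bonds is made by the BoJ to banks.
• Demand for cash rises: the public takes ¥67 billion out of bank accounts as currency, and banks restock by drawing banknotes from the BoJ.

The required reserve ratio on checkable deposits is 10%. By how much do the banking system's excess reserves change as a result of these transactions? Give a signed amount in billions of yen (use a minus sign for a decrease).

-¥122 billion

Government spending ¥77 billion: reserves +¥77B, deposits +¥77B.
Discount-window repayment ¥79 billion: reserves −¥79B, deposits 0.
OMO sale (to banks) ¥52 billion: reserves −¥52B, deposits 0.
Currency withdrawal ¥67 billion: reserves −¥67B, deposits −¥67B.
Totals: Δreserves = −¥121B, Δdeposits = +¥10B.
Δrequired reserves = 10% × +¥10B = +¥1B.
Δexcess reserves = Δreserves − Δrequired = −¥121B − (+¥1B) = -¥122 billion.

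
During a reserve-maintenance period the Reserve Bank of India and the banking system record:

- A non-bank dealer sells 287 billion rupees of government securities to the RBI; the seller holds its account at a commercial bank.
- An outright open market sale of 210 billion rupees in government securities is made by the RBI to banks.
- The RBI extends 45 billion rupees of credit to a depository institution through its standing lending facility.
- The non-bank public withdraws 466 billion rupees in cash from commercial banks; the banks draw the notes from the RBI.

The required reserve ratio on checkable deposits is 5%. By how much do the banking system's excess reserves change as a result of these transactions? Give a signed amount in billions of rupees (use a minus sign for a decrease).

Asset purchase (from non-banks) 287 billion rupees: reserves +287B, deposits +287B.
OMO sale (to banks) 210 billion rupees: reserves −210B, deposits 0.
Discount-window loan 45 billion rupees: reserves +45B, deposits 0.
Currency withdrawal 466 billion rupees: reserves −466B, deposits −466B.
Totals: Δreserves = −344B, Δdeposits = −179B.
Δrequired reserves = 5% × −179B = −8.95B.
Δexcess reserves = Δreserves − Δrequired = −344B − (−8.95B) = -335.05 billion.

-335.05 billion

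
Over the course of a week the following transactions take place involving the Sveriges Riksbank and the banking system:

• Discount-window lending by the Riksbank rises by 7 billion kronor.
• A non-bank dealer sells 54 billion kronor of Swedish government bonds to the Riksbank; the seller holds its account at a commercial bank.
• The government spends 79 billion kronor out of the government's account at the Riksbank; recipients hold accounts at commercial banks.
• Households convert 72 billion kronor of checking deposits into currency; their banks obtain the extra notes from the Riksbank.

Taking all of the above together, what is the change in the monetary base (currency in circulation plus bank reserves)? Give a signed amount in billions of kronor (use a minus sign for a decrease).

+140 billion

Discount-window loan 7 billion kronor: Riksbank balance sheet expands → +7B.
Asset purchase (from non-banks) 54 billion kronor: Riksbank balance sheet expands → +54B.
Government spending 79 billion kronor: a non-base liability converts back to reserves → +79B.
Currency withdrawal 72 billion kronor: just a shift between currency and reserves — both are base money → 0.
Net: 7 + 54 + 79 + 0 = +140 billion.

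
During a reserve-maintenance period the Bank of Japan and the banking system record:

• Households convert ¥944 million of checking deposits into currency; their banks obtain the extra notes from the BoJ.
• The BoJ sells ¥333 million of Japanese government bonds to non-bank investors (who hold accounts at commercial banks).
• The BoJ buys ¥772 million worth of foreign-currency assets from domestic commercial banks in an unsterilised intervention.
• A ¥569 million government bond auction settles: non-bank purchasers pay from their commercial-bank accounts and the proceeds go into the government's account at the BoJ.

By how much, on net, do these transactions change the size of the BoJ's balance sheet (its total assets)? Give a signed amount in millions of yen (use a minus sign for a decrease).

Currency withdrawal ¥944 million: only the composition of liabilities changes → 0.
Asset sale (to non-banks) ¥333 million: a BoJ asset is shed → −¥333M.
FX purchase ¥772 million: a BoJ asset is acquired → +¥772M.
Government account inflow ¥569 million: only the composition of liabilities changes → 0.
Net: 0 − 333 + 772 + 0 = +¥439 million.

+¥439 million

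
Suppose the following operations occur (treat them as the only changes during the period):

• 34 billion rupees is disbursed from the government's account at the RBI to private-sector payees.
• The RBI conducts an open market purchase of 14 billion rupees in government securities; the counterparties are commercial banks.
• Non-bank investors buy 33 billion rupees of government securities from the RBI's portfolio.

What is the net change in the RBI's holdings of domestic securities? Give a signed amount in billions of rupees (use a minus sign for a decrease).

-19 billion

Government spending 34 billion rupees: the RBI's securities portfolio is untouched → 0.
OMO purchase (from banks) 14 billion rupees: securities added to the RBI's portfolio → +14B.
Asset sale (to non-banks) 33 billion rupees: securities removed from the RBI's portfolio → −33B.
Net: 0 + 14 − 33 = -19 billion.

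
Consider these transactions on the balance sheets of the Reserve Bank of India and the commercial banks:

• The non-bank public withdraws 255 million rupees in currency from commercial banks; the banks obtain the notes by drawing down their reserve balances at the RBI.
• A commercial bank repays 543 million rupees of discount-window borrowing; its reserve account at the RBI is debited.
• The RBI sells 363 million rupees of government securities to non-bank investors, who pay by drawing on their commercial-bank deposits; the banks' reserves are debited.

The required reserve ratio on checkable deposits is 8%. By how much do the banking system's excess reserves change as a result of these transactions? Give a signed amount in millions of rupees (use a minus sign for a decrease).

-1111.56 million

Currency withdrawal 255 million rupees: reserves −255M, deposits −255M.
Discount-window repayment 543 million rupees: reserves −543M, deposits 0.
Asset sale (to non-banks) 363 million rupees: reserves −363M, deposits −363M.
Totals: Δreserves = −1161M, Δdeposits = −618M.
Δrequired reserves = 8% × −618M = −49.44M.
Δexcess reserves = Δreserves − Δrequired = −1161M − (−49.44M) = -1111.56 million.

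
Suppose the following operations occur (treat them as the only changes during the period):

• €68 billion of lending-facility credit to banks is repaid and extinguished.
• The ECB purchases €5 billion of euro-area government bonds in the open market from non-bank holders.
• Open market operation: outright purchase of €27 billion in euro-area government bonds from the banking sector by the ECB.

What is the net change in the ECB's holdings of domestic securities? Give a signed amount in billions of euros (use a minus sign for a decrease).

+€32 billion

ECB balance sheet:
  Assets:      Securities +€32B, Loans to banks −€68B
  Liabilities: Bank reserves −€36B
Commercial banking system:
  Assets:      Reserves at CB −€36B, Securities −€27B
  Liabilities: Checkable deposits +€5B, Borrowings from CB −€68B
So the change in the ECB's holdings of domestic securities is +€32 billion.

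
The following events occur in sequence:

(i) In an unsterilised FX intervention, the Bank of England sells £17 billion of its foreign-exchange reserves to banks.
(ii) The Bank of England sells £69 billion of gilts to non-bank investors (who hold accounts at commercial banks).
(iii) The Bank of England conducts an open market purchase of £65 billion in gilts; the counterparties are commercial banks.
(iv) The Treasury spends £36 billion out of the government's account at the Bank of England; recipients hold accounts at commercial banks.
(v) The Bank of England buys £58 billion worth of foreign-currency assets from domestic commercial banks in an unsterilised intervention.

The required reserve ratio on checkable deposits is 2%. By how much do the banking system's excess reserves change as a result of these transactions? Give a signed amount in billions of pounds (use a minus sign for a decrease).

+£73.66 billion

FX sale £17 billion: reserves −£17B, deposits 0.
Asset sale (to non-banks) £69 billion: reserves −£69B, deposits −£69B.
OMO purchase (from banks) £65 billion: reserves +£65B, deposits 0.
Government spending £36 billion: reserves +£36B, deposits +£36B.
FX purchase £58 billion: reserves +£58B, deposits 0.
Totals: Δreserves = +£73B, Δdeposits = −£33B.
Δrequired reserves = 2% × −£33B = −£0.66B.
Δexcess reserves = Δreserves − Δrequired = +£73B − (−£0.66B) = +£73.66 billion.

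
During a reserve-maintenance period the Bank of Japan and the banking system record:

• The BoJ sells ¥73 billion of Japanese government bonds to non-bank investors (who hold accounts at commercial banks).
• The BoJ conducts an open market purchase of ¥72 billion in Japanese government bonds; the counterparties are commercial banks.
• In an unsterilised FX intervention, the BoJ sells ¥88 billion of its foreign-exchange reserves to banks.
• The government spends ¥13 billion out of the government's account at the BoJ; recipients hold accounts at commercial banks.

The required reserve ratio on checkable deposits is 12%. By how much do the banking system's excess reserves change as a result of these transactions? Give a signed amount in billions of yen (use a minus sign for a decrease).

-¥68.8 billion

Asset sale (to non-banks) ¥73 billion: reserves −¥73B, deposits −¥73B.
OMO purchase (from banks) ¥72 billion: reserves +¥72B, deposits 0.
FX sale ¥88 billion: reserves −¥88B, deposits 0.
Government spending ¥13 billion: reserves +¥13B, deposits +¥13B.
Totals: Δreserves = −¥76B, Δdeposits = −¥60B.
Δrequired reserves = 12% × −¥60B = −¥7.2B.
Δexcess reserves = Δreserves − Δrequired = −¥76B − (−¥7.2B) = -¥68.8 billion.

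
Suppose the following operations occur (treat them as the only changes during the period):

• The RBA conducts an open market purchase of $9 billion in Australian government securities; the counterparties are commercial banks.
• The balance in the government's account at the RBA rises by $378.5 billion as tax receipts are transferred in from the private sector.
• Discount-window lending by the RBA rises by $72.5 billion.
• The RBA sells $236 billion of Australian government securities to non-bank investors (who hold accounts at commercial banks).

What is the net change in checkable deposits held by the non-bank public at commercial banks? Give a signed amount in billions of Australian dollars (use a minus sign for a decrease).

OMO purchase (from banks) $9 billion: the counterparty is a bank, so public deposits are unchanged → 0.
Government account inflow $378.5 billion: non-bank counterparties' bank balances fall → −$378.5B.
Discount-window loan $72.5 billion: the counterparty is a bank, so public deposits are unchanged → 0.
Asset sale (to non-banks) $236 billion: non-bank counterparties' bank balances fall → −$236B.
Net: 0 − 378.5 + 0 − 236 = -$614.5 billion.

-$614.5 billion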